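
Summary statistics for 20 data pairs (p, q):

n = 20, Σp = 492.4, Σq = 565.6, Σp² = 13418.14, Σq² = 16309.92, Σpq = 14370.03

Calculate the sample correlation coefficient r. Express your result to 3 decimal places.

0.697

r = (nΣpq − ΣpΣq) / √[(nΣp² − (Σp)²)(nΣq² − (Σq)²)]
Numerator: 20×14370.03 − 492.4×565.6 = 8899.16
Denominator: √[(268362.8 − 242457.76)(326198.4 − 319903.36)] = √[25905.04 × 6295.04] = 12770.0142
r = 8899.16 / 12770.0142 ≈ 0.697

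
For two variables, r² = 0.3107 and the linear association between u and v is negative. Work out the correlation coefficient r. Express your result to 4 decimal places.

|r| = √0.3107 = 0.5574
The association is negative, so r = −0.5574.

-0.5574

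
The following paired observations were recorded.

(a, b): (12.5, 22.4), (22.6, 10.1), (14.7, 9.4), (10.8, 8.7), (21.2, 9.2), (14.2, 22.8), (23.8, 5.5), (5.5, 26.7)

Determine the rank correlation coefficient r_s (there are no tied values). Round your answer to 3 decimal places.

-0.548

Rank a: 3, 7, 5, 2, 6, 4, 8, 1
Rank b: 6, 5, 4, 2, 3, 7, 1, 8
d = rank(a) − rank(b): -3, 2, 1, 0, 3, -3, 7, -7; Σd² = 130
ρ = 1 − 6Σd² / [n(n²−1)] = 1 − 6×130 / (8×63) = 1 − 780/504 ≈ -0.548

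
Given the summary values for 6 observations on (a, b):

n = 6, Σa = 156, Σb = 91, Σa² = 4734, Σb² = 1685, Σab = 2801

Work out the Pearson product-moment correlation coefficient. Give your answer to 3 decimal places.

r = (nΣab − ΣaΣb) / √[(nΣa² − (Σa)²)(nΣb² − (Σb)²)]
Numerator: 6×2801 − 156×91 = 2610
Denominator: √[(28404 − 24336)(10110 − 8281)] = √[4068 × 1829] = 2727.7045
r = 2610 / 2727.7045 ≈ 0.957

0.957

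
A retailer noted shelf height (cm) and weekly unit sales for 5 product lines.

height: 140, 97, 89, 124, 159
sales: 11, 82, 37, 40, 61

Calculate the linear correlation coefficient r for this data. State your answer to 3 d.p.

n = 5, Σx = 609, Σy = 231, Σx² = 77587, Σy² = 13535, Σxy = 27446
nΣxy − ΣxΣy = 137230 − 140679 = -3449
nΣx² − (Σx)² = 387935 − 370881 = 17054; nΣy² − (Σy)² = 67675 − 53361 = 14314
r = -3449 / √(17054 × 14314) = -3449 / 15624.0506 ≈ -0.221

-0.221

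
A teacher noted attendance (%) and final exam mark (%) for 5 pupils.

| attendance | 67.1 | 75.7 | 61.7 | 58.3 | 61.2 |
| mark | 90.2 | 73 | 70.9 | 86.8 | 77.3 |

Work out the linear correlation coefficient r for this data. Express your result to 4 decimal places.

-0.2531

n = 5, Σx = 324, Σy = 398.2, Σx² = 21184.12, Σy² = 32001.38, Σxy = 25744.25
nΣxy − ΣxΣy = 128721.25 − 129016.8 = -295.55
nΣx² − (Σx)² = 105920.6 − 104976 = 944.6; nΣy² − (Σy)² = 160006.9 − 158563.24 = 1443.66
r = -295.55 / √(944.6 × 1443.66) = -295.55 / 1167.7676 ≈ -0.2531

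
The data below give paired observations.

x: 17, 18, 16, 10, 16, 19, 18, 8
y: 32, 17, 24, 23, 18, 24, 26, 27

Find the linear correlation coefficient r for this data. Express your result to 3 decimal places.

n = 8, Σx = 122, Σy = 191, Σx² = 1974, Σy² = 4723, Σxy = 2892
nΣxy − ΣxΣy = 23136 − 23302 = -166
nΣx² − (Σx)² = 15792 − 14884 = 908; nΣy² − (Σy)² = 37784 − 36481 = 1303
r = -166 / √(908 × 1303) = -166 / 1087.7150 ≈ -0.153

-0.153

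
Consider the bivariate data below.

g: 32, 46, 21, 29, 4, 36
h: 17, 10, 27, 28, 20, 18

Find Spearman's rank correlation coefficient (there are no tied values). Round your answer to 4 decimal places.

-0.7143

Rank g: 4, 6, 2, 3, 1, 5
Rank h: 2, 1, 5, 6, 4, 3
d = rank(g) − rank(h): 2, 5, -3, -3, -3, 2; Σd² = 60
ρ = 1 − 6Σd² / [n(n²−1)] = 1 − 6×60 / (6×35) = 1 − 360/210 ≈ -0.7143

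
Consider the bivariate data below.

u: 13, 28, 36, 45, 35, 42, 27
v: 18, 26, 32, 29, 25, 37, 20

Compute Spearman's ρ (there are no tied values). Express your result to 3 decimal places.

Rank u: 1, 3, 5, 7, 4, 6, 2
Rank v: 1, 4, 6, 5, 3, 7, 2
d = rank(u) − rank(v): 0, -1, -1, 2, 1, -1, 0; Σd² = 8
ρ = 1 − 6Σd² / [n(n²−1)] = 1 − 6×8 / (7×48) = 1 − 48/336 ≈ 0.857

0.857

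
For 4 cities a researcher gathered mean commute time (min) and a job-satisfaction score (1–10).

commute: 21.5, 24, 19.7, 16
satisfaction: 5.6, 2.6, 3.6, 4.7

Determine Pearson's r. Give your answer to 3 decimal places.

n = 4, Σx = 81.2, Σy = 16.5, Σx² = 1682.34, Σy² = 73.17, Σxy = 328.92
nΣxy − ΣxΣy = 1315.68 − 1339.8 = -24.12
nΣx² − (Σx)² = 6729.36 − 6593.44 = 135.92; nΣy² − (Σy)² = 292.68 − 272.25 = 20.43
r = -24.12 / √(135.92 × 20.43) = -24.12 / 52.6958 ≈ -0.458

-0.458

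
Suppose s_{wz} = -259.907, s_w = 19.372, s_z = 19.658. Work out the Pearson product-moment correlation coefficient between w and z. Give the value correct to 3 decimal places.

-0.683

r = Cov(w,z) / (s_w · s_z) = -259.907 / (19.372 × 19.658)
  = -259.907 / 380.8148 ≈ -0.683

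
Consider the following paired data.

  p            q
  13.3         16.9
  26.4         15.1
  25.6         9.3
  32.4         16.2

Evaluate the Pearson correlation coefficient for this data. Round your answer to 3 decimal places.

n = 4, Σp = 97.7, Σq = 57.5, Σp² = 2578.97, Σq² = 862.55, Σpq = 1386.37
nΣpq − ΣpΣq = 5545.48 − 5617.75 = -72.27
nΣp² − (Σp)² = 10315.88 − 9545.29 = 770.59; nΣq² − (Σq)² = 3450.2 − 3306.25 = 143.95
r = -72.27 / √(770.59 × 143.95) = -72.27 / 333.0562 ≈ -0.217

-0.217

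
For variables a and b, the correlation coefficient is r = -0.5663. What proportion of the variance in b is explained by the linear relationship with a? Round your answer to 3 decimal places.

0.321

r² = (-0.5663)² = 0.321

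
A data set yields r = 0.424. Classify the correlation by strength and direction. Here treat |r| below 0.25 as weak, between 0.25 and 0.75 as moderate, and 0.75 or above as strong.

r = 0.424 > 0 so the relationship is positive.
|r| = 0.424, which falls in the moderate range.

moderate positive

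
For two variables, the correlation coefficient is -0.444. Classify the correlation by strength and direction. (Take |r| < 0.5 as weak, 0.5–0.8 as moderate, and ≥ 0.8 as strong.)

weak negative

r = -0.444 < 0 so the relationship is negative.
|r| = 0.444, which falls in the weak range.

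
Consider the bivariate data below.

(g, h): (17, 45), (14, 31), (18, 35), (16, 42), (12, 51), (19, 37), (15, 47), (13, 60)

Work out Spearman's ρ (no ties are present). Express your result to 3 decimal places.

Rank g: 6, 3, 7, 5, 1, 8, 4, 2
Rank h: 5, 1, 2, 4, 7, 3, 6, 8
d = rank(g) − rank(h): 1, 2, 5, 1, -6, 5, -2, -6; Σd² = 132
ρ = 1 − 6Σd² / [n(n²−1)] = 1 − 6×132 / (8×63) = 1 − 792/504 ≈ -0.571

-0.571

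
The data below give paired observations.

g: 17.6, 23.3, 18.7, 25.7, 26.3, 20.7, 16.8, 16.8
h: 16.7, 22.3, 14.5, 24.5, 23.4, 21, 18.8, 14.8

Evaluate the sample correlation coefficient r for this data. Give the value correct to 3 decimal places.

n = 8, Σg = 165.9, Σh = 156, Σg² = 3547.49, Σh² = 3147.72, Σgh = 3328.91
nΣgh − ΣgΣh = 26631.28 − 25880.4 = 750.88
nΣg² − (Σg)² = 28379.92 − 27522.81 = 857.11; nΣh² − (Σh)² = 25181.76 − 24336 = 845.76
r = 750.88 / √(857.11 × 845.76) = 750.88 / 851.4161 ≈ 0.882

0.882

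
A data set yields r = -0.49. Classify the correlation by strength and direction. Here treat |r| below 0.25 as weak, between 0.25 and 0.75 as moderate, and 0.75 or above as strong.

r = -0.49 < 0 so the relationship is negative.
|r| = 0.49, which falls in the moderate range.

moderate negative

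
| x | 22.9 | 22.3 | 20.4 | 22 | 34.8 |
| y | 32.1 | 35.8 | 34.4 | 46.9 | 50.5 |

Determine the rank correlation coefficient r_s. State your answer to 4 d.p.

0.3000

Rank x: 4, 3, 1, 2, 5
Rank y: 1, 3, 2, 4, 5
d = rank(x) − rank(y): 3, 0, -1, -2, 0; Σd² = 14
ρ = 1 − 6Σd² / [n(n²−1)] = 1 − 6×14 / (5×24) = 1 − 84/120 ≈ 0.3000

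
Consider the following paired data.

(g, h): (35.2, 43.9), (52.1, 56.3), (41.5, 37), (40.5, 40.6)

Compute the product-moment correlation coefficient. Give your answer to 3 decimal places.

0.746

n = 4, Σg = 169.3, Σh = 177.8, Σg² = 7315.95, Σh² = 8114.26, Σgh = 7658.31
nΣgh − ΣgΣh = 30633.24 − 30101.54 = 531.7
nΣg² − (Σg)² = 29263.8 − 28662.49 = 601.31; nΣh² − (Σh)² = 32457.04 − 31612.84 = 844.2
r = 531.7 / √(601.31 × 844.2) = 531.7 / 712.4787 ≈ 0.746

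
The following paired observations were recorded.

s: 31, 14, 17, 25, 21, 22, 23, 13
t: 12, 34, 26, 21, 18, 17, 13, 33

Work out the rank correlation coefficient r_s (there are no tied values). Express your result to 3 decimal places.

Rank s: 8, 2, 3, 7, 4, 5, 6, 1
Rank t: 1, 8, 6, 5, 4, 3, 2, 7
d = rank(s) − rank(t): 7, -6, -3, 2, 0, 2, 4, -6; Σd² = 154
ρ = 1 − 6Σd² / [n(n²−1)] = 1 − 6×154 / (8×63) = 1 − 924/504 ≈ -0.833

-0.833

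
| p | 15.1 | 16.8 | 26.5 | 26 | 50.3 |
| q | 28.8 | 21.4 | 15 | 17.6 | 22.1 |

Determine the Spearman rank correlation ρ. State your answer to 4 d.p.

-0.4000

Rank p: 1, 2, 4, 3, 5
Rank q: 5, 3, 1, 2, 4
d = rank(p) − rank(q): -4, -1, 3, 1, 1; Σd² = 28
ρ = 1 − 6Σd² / [n(n²−1)] = 1 − 6×28 / (5×24) = 1 − 168/120 ≈ -0.4000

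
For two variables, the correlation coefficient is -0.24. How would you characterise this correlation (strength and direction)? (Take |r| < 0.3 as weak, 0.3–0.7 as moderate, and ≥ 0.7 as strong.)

r = -0.24 < 0 so the relationship is negative.
|r| = 0.24, which falls in the weak range.

weak negative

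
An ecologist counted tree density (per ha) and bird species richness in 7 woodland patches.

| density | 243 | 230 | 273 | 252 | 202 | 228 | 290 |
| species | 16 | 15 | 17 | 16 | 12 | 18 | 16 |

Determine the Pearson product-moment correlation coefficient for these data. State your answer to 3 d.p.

0.544

n = 7, Σx = 1718, Σy = 110, Σx² = 426870, Σy² = 1750, Σxy = 27179
nΣxy − ΣxΣy = 190253 − 188980 = 1273
nΣx² − (Σx)² = 2988090 − 2951524 = 36566; nΣy² − (Σy)² = 12250 − 12100 = 150
r = 1273 / √(36566 × 150) = 1273 / 2341.9863 ≈ 0.544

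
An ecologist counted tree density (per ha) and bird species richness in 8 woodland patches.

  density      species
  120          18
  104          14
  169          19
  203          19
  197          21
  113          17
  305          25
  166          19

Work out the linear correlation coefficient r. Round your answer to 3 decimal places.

n = 8, Σx = 1377, Σy = 152, Σx² = 267145, Σy² = 2958, Σxy = 27521
nΣxy − ΣxΣy = 220168 − 209304 = 10864
nΣx² − (Σx)² = 2137160 − 1896129 = 241031; nΣy² − (Σy)² = 23664 − 23104 = 560
r = 10864 / √(241031 × 560) = 10864 / 11617.9757 ≈ 0.935

0.935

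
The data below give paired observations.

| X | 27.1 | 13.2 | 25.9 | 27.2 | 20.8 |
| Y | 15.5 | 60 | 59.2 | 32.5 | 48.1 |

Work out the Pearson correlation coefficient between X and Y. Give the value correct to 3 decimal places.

-0.632

n = 5, ΣX = 114.2, ΣY = 215.3, ΣX² = 2751.94, ΣY² = 10714.75, ΣXY = 4629.81
nΣXY − ΣXΣY = 23149.05 − 24587.26 = -1438.21
nΣX² − (ΣX)² = 13759.7 − 13041.64 = 718.06; nΣY² − (ΣY)² = 53573.75 − 46354.09 = 7219.66
r = -1438.21 / √(718.06 × 7219.66) = -1438.21 / 2276.8726 ≈ -0.632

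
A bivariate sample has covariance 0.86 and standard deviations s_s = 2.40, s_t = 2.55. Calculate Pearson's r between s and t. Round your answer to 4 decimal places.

0.1405

r = Cov(s,t) / (s_s · s_t) = 0.86 / (2.40 × 2.55)
  = 0.86 / 6.1200 ≈ 0.1405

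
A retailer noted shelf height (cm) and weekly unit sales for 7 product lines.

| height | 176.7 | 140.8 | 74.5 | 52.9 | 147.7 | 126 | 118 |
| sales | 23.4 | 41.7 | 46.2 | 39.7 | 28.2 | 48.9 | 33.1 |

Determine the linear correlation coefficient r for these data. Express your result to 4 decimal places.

n = 7, Σx = 836.6, Σy = 261.2, Σx² = 111011.48, Σy² = 10279.04, Σxy = 29780.51
nΣxy − ΣxΣy = 208463.57 − 218519.92 = -10056.35
nΣx² − (Σx)² = 777080.36 − 699899.56 = 77180.8; nΣy² − (Σy)² = 71953.28 − 68225.44 = 3727.84
r = -10056.35 / √(77180.8 × 3727.84) = -10056.35 / 16962.2426 ≈ -0.5929

-0.5929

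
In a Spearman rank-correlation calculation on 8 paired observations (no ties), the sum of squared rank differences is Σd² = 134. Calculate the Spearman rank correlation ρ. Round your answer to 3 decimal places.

-0.595

ρ = 1 − 6Σd² / [n(n²−1)] = 1 − 6×134 / (8×63)
  = 1 − 804/504 = 1 − 1.5952 ≈ -0.595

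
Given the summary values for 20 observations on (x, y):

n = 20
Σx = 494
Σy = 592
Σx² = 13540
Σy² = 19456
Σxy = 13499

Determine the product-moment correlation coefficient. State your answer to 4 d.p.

-0.6985

r = (nΣxy − ΣxΣy) / √[(nΣx² − (Σx)²)(nΣy² − (Σy)²)]
Numerator: 20×13499 − 494×592 = -22468
Denominator: √[(270800 − 244036)(389120 − 350464)] = √[26764 × 38656] = 32165.0305
r = -22468 / 32165.0305 ≈ -0.6985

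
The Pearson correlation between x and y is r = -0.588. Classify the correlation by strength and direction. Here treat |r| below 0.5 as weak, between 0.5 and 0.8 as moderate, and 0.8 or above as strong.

moderate negative

r = -0.588 < 0 so the relationship is negative.
|r| = 0.588, which falls in the moderate range.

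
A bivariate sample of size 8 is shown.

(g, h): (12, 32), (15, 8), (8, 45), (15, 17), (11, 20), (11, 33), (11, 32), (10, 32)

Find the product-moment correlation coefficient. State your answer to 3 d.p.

n = 8, Σg = 93, Σh = 219, Σg² = 1121, Σh² = 6939, Σgh = 2374
nΣgh − ΣgΣh = 18992 − 20367 = -1375
nΣg² − (Σg)² = 8968 − 8649 = 319; nΣh² − (Σh)² = 55512 − 47961 = 7551
r = -1375 / √(319 × 7551) = -1375 / 1552.0209 ≈ -0.886

-0.886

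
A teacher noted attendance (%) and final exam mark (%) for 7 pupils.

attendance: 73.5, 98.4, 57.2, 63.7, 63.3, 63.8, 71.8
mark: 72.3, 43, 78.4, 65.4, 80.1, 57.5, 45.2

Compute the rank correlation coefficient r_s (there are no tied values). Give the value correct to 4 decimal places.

-0.7500

Rank attendance: 6, 7, 1, 3, 2, 4, 5
Rank mark: 5, 1, 6, 4, 7, 3, 2
d = rank(attendance) − rank(mark): 1, 6, -5, -1, -5, 1, 3; Σd² = 98
ρ = 1 − 6Σd² / [n(n²−1)] = 1 − 6×98 / (7×48) = 1 − 588/336 ≈ -0.7500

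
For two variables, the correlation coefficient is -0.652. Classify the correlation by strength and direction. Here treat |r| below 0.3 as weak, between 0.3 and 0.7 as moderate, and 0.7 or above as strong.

r = -0.652 < 0 so the relationship is negative.
|r| = 0.652, which falls in the moderate range.

moderate negative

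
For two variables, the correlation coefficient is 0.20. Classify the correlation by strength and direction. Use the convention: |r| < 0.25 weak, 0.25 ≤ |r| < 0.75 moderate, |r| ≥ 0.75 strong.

r = 0.20 > 0 so the relationship is positive.
|r| = 0.20, which falls in the weak range.

weak positive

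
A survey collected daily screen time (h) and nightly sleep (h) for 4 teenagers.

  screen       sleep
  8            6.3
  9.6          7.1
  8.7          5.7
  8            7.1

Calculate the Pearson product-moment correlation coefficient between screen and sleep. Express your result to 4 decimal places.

n = 4, Σx = 34.3, Σy = 26.2, Σx² = 295.85, Σy² = 173, Σxy = 224.95
nΣxy − ΣxΣy = 899.8 − 898.66 = 1.14
nΣx² − (Σx)² = 1183.4 − 1176.49 = 6.91; nΣy² − (Σy)² = 692 − 686.44 = 5.56
r = 1.14 / √(6.91 × 5.56) = 1.14 / 6.1984 ≈ 0.1839

0.1839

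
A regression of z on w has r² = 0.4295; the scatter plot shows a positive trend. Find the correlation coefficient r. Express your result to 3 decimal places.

|r| = √0.4295 = 0.655
The association is positive, so r = 0.655.

0.655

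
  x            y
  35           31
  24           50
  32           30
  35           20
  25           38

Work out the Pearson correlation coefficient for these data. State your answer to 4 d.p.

-0.8779

n = 5, Σx = 151, Σy = 169, Σx² = 4675, Σy² = 6205, Σxy = 4895
nΣxy − ΣxΣy = 24475 − 25519 = -1044
nΣx² − (Σx)² = 23375 − 22801 = 574; nΣy² − (Σy)² = 31025 − 28561 = 2464
r = -1044 / √(574 × 2464) = -1044 / 1189.2586 ≈ -0.8779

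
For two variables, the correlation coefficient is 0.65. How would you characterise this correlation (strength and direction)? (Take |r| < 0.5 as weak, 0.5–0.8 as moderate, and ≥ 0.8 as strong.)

moderate positive

r = 0.65 > 0 so the relationship is positive.
|r| = 0.65, which falls in the moderate range.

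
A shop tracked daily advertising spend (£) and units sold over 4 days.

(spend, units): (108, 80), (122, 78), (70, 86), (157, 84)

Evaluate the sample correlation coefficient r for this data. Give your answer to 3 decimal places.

n = 4, Σx = 457, Σy = 328, Σx² = 56097, Σy² = 26936, Σxy = 37364
nΣxy − ΣxΣy = 149456 − 149896 = -440
nΣx² − (Σx)² = 224388 − 208849 = 15539; nΣy² − (Σy)² = 107744 − 107584 = 160
r = -440 / √(15539 × 160) = -440 / 1576.7815 ≈ -0.279

-0.279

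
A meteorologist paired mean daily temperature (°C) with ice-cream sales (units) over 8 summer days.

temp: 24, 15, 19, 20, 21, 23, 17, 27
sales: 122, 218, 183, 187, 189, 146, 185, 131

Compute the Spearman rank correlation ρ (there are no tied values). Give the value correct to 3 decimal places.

Rank temp: 7, 1, 3, 4, 5, 6, 2, 8
Rank sales: 1, 8, 4, 6, 7, 3, 5, 2
d = rank(temp) − rank(sales): 6, -7, -1, -2, -2, 3, -3, 6; Σd² = 148
ρ = 1 − 6Σd² / [n(n²−1)] = 1 − 6×148 / (8×63) = 1 − 888/504 ≈ -0.762

-0.762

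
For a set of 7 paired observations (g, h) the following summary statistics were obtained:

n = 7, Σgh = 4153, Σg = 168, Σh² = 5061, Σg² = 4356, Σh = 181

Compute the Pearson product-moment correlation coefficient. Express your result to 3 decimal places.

r = (nΣgh − ΣgΣh) / √[(nΣg² − (Σg)²)(nΣh² − (Σh)²)]
Numerator: 7×4153 − 168×181 = -1337
Denominator: √[(30492 − 28224)(35427 − 32761)] = √[2268 × 2666] = 2458.9608
r = -1337 / 2458.9608 ≈ -0.544

-0.544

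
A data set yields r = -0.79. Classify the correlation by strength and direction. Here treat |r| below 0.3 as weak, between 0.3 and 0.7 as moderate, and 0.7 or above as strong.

strong negative

r = -0.79 < 0 so the relationship is negative.
|r| = 0.79, which falls in the strong range.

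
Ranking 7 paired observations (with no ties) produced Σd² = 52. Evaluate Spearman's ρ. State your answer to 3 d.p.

ρ = 1 − 6Σd² / [n(n²−1)] = 1 − 6×52 / (7×48)
  = 1 − 312/336 = 1 − 0.9286 ≈ 0.071

0.071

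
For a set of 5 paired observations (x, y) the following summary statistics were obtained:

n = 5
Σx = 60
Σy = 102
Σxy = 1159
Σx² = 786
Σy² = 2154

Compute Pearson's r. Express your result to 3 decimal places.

r = (nΣxy − ΣxΣy) / √[(nΣx² − (Σx)²)(nΣy² − (Σy)²)]
Numerator: 5×1159 − 60×102 = -325
Denominator: √[(3930 − 3600)(10770 − 10404)] = √[330 × 366] = 347.5342
r = -325 / 347.5342 ≈ -0.935

-0.935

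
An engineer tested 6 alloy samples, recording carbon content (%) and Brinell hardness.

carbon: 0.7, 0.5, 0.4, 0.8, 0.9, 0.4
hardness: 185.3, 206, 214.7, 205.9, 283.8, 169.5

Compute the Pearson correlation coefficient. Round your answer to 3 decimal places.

n = 6, Σx = 3.7, Σy = 1265.2, Σx² = 2.51, Σy² = 274535.68, Σxy = 806.53
nΣxy − ΣxΣy = 4839.18 − 4681.24 = 157.94
nΣx² − (Σx)² = 15.06 − 13.69 = 1.37; nΣy² − (Σy)² = 1647214.08 − 1600731.04 = 46483.04
r = 157.94 / √(1.37 × 46483.04) = 157.94 / 252.3525 ≈ 0.626

0.626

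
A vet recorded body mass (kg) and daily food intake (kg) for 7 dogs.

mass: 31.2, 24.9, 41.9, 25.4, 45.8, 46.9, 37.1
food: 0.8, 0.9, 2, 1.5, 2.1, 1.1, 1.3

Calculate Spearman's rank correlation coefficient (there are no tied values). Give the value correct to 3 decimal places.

0.429

Rank mass: 3, 1, 5, 2, 6, 7, 4
Rank food: 1, 2, 6, 5, 7, 3, 4
d = rank(mass) − rank(food): 2, -1, -1, -3, -1, 4, 0; Σd² = 32
ρ = 1 − 6Σd² / [n(n²−1)] = 1 − 6×32 / (7×48) = 1 − 192/336 ≈ 0.429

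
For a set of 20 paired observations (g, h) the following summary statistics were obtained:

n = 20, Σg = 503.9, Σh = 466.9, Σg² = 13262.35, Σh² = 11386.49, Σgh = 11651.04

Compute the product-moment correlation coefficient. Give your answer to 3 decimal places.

r = (nΣgh − ΣgΣh) / √[(nΣg² − (Σg)²)(nΣh² − (Σh)²)]
Numerator: 20×11651.04 − 503.9×466.9 = -2250.11
Denominator: √[(265247 − 253915.21)(227729.8 − 217995.61)] = √[11331.79 × 9734.19] = 10502.6567
r = -2250.11 / 10502.6567 ≈ -0.214

-0.214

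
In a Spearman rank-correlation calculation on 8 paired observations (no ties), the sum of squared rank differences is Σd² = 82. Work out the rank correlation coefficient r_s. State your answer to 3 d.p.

0.024

ρ = 1 − 6Σd² / [n(n²−1)] = 1 − 6×82 / (8×63)
  = 1 − 492/504 = 1 − 0.9762 ≈ 0.024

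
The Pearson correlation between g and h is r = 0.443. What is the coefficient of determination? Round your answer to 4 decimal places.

0.1962

r² = (0.443)² = 0.1962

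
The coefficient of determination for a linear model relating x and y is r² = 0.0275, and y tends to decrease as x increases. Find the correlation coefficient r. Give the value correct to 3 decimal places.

|r| = √0.0275 = 0.166
The association is negative, so r = −0.166.

-0.166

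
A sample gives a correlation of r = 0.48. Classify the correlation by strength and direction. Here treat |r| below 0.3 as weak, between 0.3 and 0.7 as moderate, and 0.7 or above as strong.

moderate positive

r = 0.48 > 0 so the relationship is positive.
|r| = 0.48, which falls in the moderate range.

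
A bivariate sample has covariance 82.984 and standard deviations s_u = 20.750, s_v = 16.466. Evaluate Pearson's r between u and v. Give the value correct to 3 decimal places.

0.243

r = Cov(u,v) / (s_u · s_v) = 82.984 / (20.750 × 16.466)
  = 82.984 / 341.6695 ≈ 0.243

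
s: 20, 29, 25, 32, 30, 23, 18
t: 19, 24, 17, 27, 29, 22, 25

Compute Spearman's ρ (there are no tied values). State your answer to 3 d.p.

Rank s: 2, 5, 4, 7, 6, 3, 1
Rank t: 2, 4, 1, 6, 7, 3, 5
d = rank(s) − rank(t): 0, 1, 3, 1, -1, 0, -4; Σd² = 28
ρ = 1 − 6Σd² / [n(n²−1)] = 1 − 6×28 / (7×48) = 1 − 168/336 ≈ 0.500

0.500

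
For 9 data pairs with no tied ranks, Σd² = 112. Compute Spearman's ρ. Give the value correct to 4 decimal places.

0.0667

ρ = 1 − 6Σd² / [n(n²−1)] = 1 − 6×112 / (9×80)
  = 1 − 672/720 = 1 − 0.93333 ≈ 0.0667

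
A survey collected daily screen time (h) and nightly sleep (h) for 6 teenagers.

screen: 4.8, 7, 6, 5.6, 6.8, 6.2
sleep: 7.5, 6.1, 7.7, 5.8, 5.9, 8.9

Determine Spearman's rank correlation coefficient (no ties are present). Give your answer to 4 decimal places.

-0.0286

Rank screen: 1, 6, 3, 2, 5, 4
Rank sleep: 4, 3, 5, 1, 2, 6
d = rank(screen) − rank(sleep): -3, 3, -2, 1, 3, -2; Σd² = 36
ρ = 1 − 6Σd² / [n(n²−1)] = 1 − 6×36 / (6×35) = 1 − 216/210 ≈ -0.0286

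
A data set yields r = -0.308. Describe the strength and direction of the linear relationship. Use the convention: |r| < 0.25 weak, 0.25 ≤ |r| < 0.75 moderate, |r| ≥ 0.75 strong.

r = -0.308 < 0 so the relationship is negative.
|r| = 0.308, which falls in the moderate range.

moderate negative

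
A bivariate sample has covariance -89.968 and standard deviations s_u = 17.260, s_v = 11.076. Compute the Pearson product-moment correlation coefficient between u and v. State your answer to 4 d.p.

-0.4706

r = Cov(u,v) / (s_u · s_v) = -89.968 / (17.260 × 11.076)
  = -89.968 / 191.1718 ≈ -0.4706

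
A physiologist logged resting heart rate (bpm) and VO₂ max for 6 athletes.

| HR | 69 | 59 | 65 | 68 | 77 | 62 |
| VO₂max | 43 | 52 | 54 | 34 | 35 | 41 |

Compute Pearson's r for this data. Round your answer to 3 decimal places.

n = 6, Σx = 400, Σy = 259, Σx² = 26864, Σy² = 11531, Σxy = 17094
nΣxy − ΣxΣy = 102564 − 103600 = -1036
nΣx² − (Σx)² = 161184 − 160000 = 1184; nΣy² − (Σy)² = 69186 − 67081 = 2105
r = -1036 / √(1184 × 2105) = -1036 / 1578.7083 ≈ -0.656

-0.656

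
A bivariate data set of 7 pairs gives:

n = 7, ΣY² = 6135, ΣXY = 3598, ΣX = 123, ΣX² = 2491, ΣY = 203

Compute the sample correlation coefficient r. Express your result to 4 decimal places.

0.1084

r = (nΣXY − ΣXΣY) / √[(nΣX² − (ΣX)²)(nΣY² − (ΣY)²)]
Numerator: 7×3598 − 123×203 = 217
Denominator: √[(17437 − 15129)(42945 − 41209)] = √[2308 × 1736] = 2001.6713
r = 217 / 2001.6713 ≈ 0.1084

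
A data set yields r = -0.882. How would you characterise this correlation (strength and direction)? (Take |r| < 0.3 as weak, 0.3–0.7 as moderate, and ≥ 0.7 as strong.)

r = -0.882 < 0 so the relationship is negative.
|r| = 0.882, which falls in the strong range.

strong negative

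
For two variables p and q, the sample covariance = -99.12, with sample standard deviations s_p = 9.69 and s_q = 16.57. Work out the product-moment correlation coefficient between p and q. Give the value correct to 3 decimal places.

r = Cov(p,q) / (s_p · s_q) = -99.12 / (9.69 × 16.57)
  = -99.12 / 160.5633 ≈ -0.617

-0.617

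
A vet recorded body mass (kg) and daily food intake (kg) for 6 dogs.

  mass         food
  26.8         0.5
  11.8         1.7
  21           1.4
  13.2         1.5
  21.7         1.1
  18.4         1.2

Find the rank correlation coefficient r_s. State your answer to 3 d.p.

-0.943

Rank mass: 6, 1, 4, 2, 5, 3
Rank food: 1, 6, 4, 5, 2, 3
d = rank(mass) − rank(food): 5, -5, 0, -3, 3, 0; Σd² = 68
ρ = 1 − 6Σd² / [n(n²−1)] = 1 − 6×68 / (6×35) = 1 − 408/210 ≈ -0.943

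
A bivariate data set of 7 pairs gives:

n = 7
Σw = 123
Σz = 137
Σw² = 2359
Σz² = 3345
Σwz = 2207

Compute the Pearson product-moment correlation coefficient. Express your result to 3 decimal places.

r = (nΣwz − ΣwΣz) / √[(nΣw² − (Σw)²)(nΣz² − (Σz)²)]
Numerator: 7×2207 − 123×137 = -1402
Denominator: √[(16513 − 15129)(23415 − 18769)] = √[1384 × 4646] = 2535.7571
r = -1402 / 2535.7571 ≈ -0.553

-0.553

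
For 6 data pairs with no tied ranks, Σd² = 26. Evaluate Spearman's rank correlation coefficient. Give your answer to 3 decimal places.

0.257

ρ = 1 − 6Σd² / [n(n²−1)] = 1 − 6×26 / (6×35)
  = 1 − 156/210 = 1 − 0.7429 ≈ 0.257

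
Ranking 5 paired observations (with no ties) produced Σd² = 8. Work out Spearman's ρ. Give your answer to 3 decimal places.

0.600

ρ = 1 − 6Σd² / [n(n²−1)] = 1 − 6×8 / (5×24)
  = 1 − 48/120 = 1 − 0.4000 ≈ 0.600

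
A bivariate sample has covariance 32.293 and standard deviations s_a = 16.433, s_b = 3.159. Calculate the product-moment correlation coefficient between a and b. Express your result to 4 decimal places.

0.6221

r = Cov(a,b) / (s_a · s_b) = 32.293 / (16.433 × 3.159)
  = 32.293 / 51.9118 ≈ 0.6221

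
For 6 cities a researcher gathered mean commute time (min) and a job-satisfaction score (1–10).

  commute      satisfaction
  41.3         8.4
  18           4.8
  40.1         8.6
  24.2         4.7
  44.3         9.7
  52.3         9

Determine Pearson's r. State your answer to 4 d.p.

n = 6, Σx = 220.2, Σy = 45.2, Σx² = 8921.12, Σy² = 364.74, Σxy = 1792.33
nΣxy − ΣxΣy = 10753.98 − 9953.04 = 800.94
nΣx² − (Σx)² = 53526.72 − 48488.04 = 5038.68; nΣy² − (Σy)² = 2188.44 − 2043.04 = 145.4
r = 800.94 / √(5038.68 × 145.4) = 800.94 / 855.9346 ≈ 0.9357

0.9357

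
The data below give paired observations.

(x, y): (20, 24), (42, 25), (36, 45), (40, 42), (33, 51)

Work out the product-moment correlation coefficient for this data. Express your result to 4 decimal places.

n = 5, Σx = 171, Σy = 187, Σx² = 6149, Σy² = 7591, Σxy = 6513
nΣxy − ΣxΣy = 32565 − 31977 = 588
nΣx² − (Σx)² = 30745 − 29241 = 1504; nΣy² − (Σy)² = 37955 − 34969 = 2986
r = 588 / √(1504 × 2986) = 588 / 2119.1847 ≈ 0.2775

0.2775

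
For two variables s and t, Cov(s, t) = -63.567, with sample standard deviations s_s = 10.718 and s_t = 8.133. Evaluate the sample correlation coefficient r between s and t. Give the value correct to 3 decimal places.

r = Cov(s,t) / (s_s · s_t) = -63.567 / (10.718 × 8.133)
  = -63.567 / 87.1695 ≈ -0.729

-0.729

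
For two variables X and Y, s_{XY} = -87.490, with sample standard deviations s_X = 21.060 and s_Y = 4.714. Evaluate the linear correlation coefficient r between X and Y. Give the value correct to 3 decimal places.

-0.881

r = Cov(X,Y) / (s_X · s_Y) = -87.490 / (21.060 × 4.714)
  = -87.490 / 99.2768 ≈ -0.881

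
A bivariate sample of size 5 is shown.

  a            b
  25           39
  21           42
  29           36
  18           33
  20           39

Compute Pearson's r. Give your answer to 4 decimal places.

n = 5, Σa = 113, Σb = 189, Σa² = 2631, Σb² = 7191, Σab = 4275
nΣab − ΣaΣb = 21375 − 21357 = 18
nΣa² − (Σa)² = 13155 − 12769 = 386; nΣb² − (Σb)² = 35955 − 35721 = 234
r = 18 / √(386 × 234) = 18 / 300.5395 ≈ 0.0599

0.0599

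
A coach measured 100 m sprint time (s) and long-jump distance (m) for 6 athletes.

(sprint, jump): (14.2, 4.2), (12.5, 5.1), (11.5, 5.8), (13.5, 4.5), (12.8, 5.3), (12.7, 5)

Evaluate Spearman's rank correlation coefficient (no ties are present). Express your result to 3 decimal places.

Rank sprint: 6, 2, 1, 5, 4, 3
Rank jump: 1, 4, 6, 2, 5, 3
d = rank(sprint) − rank(jump): 5, -2, -5, 3, -1, 0; Σd² = 64
ρ = 1 − 6Σd² / [n(n²−1)] = 1 − 6×64 / (6×35) = 1 − 384/210 ≈ -0.829

-0.829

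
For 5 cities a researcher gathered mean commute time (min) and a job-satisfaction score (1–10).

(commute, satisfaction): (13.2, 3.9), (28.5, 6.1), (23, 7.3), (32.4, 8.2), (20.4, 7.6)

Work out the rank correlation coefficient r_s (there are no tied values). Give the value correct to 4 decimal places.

Rank commute: 1, 4, 3, 5, 2
Rank satisfaction: 1, 2, 3, 5, 4
d = rank(commute) − rank(satisfaction): 0, 2, 0, 0, -2; Σd² = 8
ρ = 1 − 6Σd² / [n(n²−1)] = 1 − 6×8 / (5×24) = 1 − 48/120 ≈ 0.6000

0.6000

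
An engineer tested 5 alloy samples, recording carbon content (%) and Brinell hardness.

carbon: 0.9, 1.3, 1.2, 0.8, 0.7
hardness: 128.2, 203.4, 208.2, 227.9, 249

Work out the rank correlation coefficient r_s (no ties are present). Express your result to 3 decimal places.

-0.700

Rank carbon: 3, 5, 4, 2, 1
Rank hardness: 1, 2, 3, 4, 5
d = rank(carbon) − rank(hardness): 2, 3, 1, -2, -4; Σd² = 34
ρ = 1 − 6Σd² / [n(n²−1)] = 1 − 6×34 / (5×24) = 1 − 204/120 ≈ -0.700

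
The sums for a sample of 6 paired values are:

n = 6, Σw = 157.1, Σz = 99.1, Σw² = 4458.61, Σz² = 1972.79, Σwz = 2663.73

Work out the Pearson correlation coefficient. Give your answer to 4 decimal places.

r = (nΣwz − ΣwΣz) / √[(nΣw² − (Σw)²)(nΣz² − (Σz)²)]
Numerator: 6×2663.73 − 157.1×99.1 = 413.77
Denominator: √[(26751.66 − 24680.41)(11836.74 − 9820.81)] = √[2071.25 × 2015.93] = 2043.4028
r = 413.77 / 2043.4028 ≈ 0.2025

0.2025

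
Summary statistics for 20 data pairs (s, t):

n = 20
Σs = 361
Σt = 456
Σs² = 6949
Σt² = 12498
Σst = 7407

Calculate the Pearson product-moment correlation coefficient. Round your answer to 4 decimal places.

r = (nΣst − ΣsΣt) / √[(nΣs² − (Σs)²)(nΣt² − (Σt)²)]
Numerator: 20×7407 − 361×456 = -16476
Denominator: √[(138980 − 130321)(249960 − 207936)] = √[8659 × 42024] = 19075.7914
r = -16476 / 19075.7914 ≈ -0.8637

-0.8637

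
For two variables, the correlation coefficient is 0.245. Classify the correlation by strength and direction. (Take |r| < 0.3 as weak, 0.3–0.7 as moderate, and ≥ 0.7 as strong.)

r = 0.245 > 0 so the relationship is positive.
|r| = 0.245, which falls in the weak range.

weak positive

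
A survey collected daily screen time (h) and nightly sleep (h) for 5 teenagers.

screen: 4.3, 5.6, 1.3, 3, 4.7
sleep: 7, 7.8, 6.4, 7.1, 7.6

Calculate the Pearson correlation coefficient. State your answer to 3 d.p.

0.930

n = 5, Σx = 18.9, Σy = 35.9, Σx² = 82.63, Σy² = 258.97, Σxy = 139.12
nΣxy − ΣxΣy = 695.6 − 678.51 = 17.09
nΣx² − (Σx)² = 413.15 − 357.21 = 55.94; nΣy² − (Σy)² = 1294.85 − 1288.81 = 6.04
r = 17.09 / √(55.94 × 6.04) = 17.09 / 18.3814 ≈ 0.930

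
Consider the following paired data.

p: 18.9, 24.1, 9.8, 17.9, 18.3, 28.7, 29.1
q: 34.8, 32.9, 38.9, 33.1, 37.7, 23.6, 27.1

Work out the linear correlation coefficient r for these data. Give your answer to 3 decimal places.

-0.899

n = 7, Σp = 146.8, Σq = 228.1, Σp² = 3359.86, Σq² = 7614.93, Σpq = 4580.16
nΣpq − ΣpΣq = 32061.12 − 33485.08 = -1423.96
nΣp² − (Σp)² = 23519.02 − 21550.24 = 1968.78; nΣq² − (Σq)² = 53304.51 − 52029.61 = 1274.9
r = -1423.96 / √(1968.78 × 1274.9) = -1423.96 / 1584.2972 ≈ -0.899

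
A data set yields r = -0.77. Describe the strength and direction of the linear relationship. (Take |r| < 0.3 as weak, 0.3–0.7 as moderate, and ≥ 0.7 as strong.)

strong negative

r = -0.77 < 0 so the relationship is negative.
|r| = 0.77, which falls in the strong range.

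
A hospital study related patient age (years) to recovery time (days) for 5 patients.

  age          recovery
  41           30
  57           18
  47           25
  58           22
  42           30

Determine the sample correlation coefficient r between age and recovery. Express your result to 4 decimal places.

-0.9393

n = 5, Σx = 245, Σy = 125, Σx² = 12267, Σy² = 3233, Σxy = 5967
nΣxy − ΣxΣy = 29835 − 30625 = -790
nΣx² − (Σx)² = 61335 − 60025 = 1310; nΣy² − (Σy)² = 16165 − 15625 = 540
r = -790 / √(1310 × 540) = -790 / 841.0707 ≈ -0.9393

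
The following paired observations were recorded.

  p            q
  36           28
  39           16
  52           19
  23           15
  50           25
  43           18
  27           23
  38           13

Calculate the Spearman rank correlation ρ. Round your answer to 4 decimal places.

0.1905

Rank p: 3, 5, 8, 1, 7, 6, 2, 4
Rank q: 8, 3, 5, 2, 7, 4, 6, 1
d = rank(p) − rank(q): -5, 2, 3, -1, 0, 2, -4, 3; Σd² = 68
ρ = 1 − 6Σd² / [n(n²−1)] = 1 − 6×68 / (8×63) = 1 − 408/504 ≈ 0.1905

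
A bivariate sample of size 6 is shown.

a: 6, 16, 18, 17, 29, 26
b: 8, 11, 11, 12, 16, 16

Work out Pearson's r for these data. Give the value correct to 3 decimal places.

n = 6, Σa = 112, Σb = 74, Σa² = 2422, Σb² = 962, Σab = 1506
nΣab − ΣaΣb = 9036 − 8288 = 748
nΣa² − (Σa)² = 14532 − 12544 = 1988; nΣb² − (Σb)² = 5772 − 5476 = 296
r = 748 / √(1988 × 296) = 748 / 767.1036 ≈ 0.975

0.975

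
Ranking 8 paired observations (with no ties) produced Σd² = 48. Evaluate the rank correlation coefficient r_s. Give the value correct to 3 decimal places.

0.429

ρ = 1 − 6Σd² / [n(n²−1)] = 1 − 6×48 / (8×63)
  = 1 − 288/504 = 1 − 0.5714 ≈ 0.429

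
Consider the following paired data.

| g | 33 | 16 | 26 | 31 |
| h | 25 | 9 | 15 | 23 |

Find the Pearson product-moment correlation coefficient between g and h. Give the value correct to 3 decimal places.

n = 4, Σg = 106, Σh = 72, Σg² = 2982, Σh² = 1460, Σgh = 2072
nΣgh − ΣgΣh = 8288 − 7632 = 656
nΣg² − (Σg)² = 11928 − 11236 = 692; nΣh² − (Σh)² = 5840 − 5184 = 656
r = 656 / √(692 × 656) = 656 / 673.7596 ≈ 0.974

0.974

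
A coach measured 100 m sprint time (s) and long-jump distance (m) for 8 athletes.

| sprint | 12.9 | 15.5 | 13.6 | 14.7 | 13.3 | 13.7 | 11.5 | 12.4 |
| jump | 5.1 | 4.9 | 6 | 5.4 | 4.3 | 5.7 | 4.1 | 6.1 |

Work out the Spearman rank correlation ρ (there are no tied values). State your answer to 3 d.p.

Rank sprint: 3, 8, 5, 7, 4, 6, 1, 2
Rank jump: 4, 3, 7, 5, 2, 6, 1, 8
d = rank(sprint) − rank(jump): -1, 5, -2, 2, 2, 0, 0, -6; Σd² = 74
ρ = 1 − 6Σd² / [n(n²−1)] = 1 − 6×74 / (8×63) = 1 − 444/504 ≈ 0.119

0.119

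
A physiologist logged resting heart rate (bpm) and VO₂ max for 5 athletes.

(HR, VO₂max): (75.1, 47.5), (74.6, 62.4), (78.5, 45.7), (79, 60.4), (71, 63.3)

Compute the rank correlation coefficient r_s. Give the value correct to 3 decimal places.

Rank HR: 3, 2, 4, 5, 1
Rank VO₂max: 2, 4, 1, 3, 5
d = rank(HR) − rank(VO₂max): 1, -2, 3, 2, -4; Σd² = 34
ρ = 1 − 6Σd² / [n(n²−1)] = 1 − 6×34 / (5×24) = 1 − 204/120 ≈ -0.700

-0.700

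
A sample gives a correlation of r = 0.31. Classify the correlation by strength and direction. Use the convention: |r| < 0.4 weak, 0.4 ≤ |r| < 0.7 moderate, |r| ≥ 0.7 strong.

r = 0.31 > 0 so the relationship is positive.
|r| = 0.31, which falls in the weak range.

weak positive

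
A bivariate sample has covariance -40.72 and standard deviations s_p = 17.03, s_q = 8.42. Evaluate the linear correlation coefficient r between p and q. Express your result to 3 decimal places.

r = Cov(p,q) / (s_p · s_q) = -40.72 / (17.03 × 8.42)
  = -40.72 / 143.3926 ≈ -0.284

-0.284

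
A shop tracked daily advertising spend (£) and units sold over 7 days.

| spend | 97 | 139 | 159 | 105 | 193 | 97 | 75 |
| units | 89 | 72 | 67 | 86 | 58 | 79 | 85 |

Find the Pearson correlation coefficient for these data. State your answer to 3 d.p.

-0.940

n = 7, Σx = 865, Σy = 536, Σx² = 117319, Σy² = 41820, Σxy = 63556
nΣxy − ΣxΣy = 444892 − 463640 = -18748
nΣx² − (Σx)² = 821233 − 748225 = 73008; nΣy² − (Σy)² = 292740 − 287296 = 5444
r = -18748 / √(73008 × 5444) = -18748 / 19936.2873 ≈ -0.940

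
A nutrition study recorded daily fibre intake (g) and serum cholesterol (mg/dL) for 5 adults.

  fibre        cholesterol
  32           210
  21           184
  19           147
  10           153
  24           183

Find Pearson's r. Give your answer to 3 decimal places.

n = 5, Σx = 106, Σy = 877, Σx² = 2502, Σy² = 156463, Σxy = 19299
nΣxy − ΣxΣy = 96495 − 92962 = 3533
nΣx² − (Σx)² = 12510 − 11236 = 1274; nΣy² − (Σy)² = 782315 − 769129 = 13186
r = 3533 / √(1274 × 13186) = 3533 / 4098.6539 ≈ 0.862

0.862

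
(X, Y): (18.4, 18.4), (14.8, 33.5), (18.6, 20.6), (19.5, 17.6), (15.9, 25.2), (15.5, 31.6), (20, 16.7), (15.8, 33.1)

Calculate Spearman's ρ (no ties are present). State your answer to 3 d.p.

-0.952

Rank X: 5, 1, 6, 7, 4, 2, 8, 3
Rank Y: 3, 8, 4, 2, 5, 6, 1, 7
d = rank(X) − rank(Y): 2, -7, 2, 5, -1, -4, 7, -4; Σd² = 164
ρ = 1 − 6Σd² / [n(n²−1)] = 1 − 6×164 / (8×63) = 1 − 984/504 ≈ -0.952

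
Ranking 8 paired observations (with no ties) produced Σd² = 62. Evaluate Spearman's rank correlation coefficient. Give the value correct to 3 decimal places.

ρ = 1 − 6Σd² / [n(n²−1)] = 1 − 6×62 / (8×63)
  = 1 − 372/504 = 1 − 0.7381 ≈ 0.262

0.262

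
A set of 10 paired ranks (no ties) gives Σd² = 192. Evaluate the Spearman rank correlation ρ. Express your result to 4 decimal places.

ρ = 1 − 6Σd² / [n(n²−1)] = 1 − 6×192 / (10×99)
  = 1 − 1152/990 = 1 − 1.16364 ≈ -0.1636

-0.1636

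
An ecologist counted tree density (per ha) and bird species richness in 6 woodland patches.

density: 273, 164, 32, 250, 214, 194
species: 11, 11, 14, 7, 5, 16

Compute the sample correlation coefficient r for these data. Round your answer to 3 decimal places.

n = 6, Σx = 1127, Σy = 64, Σx² = 248381, Σy² = 768, Σxy = 11179
nΣxy − ΣxΣy = 67074 − 72128 = -5054
nΣx² − (Σx)² = 1490286 − 1270129 = 220157; nΣy² − (Σy)² = 4608 − 4096 = 512
r = -5054 / √(220157 × 512) = -5054 / 10616.9856 ≈ -0.476

-0.476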